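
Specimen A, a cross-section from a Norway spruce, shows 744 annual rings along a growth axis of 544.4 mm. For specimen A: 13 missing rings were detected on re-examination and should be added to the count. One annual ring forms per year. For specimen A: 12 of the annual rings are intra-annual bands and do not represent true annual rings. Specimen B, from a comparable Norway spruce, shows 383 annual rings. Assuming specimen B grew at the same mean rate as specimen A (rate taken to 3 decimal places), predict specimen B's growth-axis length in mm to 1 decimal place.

Specimen A: true annual ring count = 744 − 12 + 13 = 745.
A: Mean rate = 544.4 mm / 745 years ≈ 0.731 mm per year.
For B, 0.731 mm/year × 383 years = 280.0 mm.

280.0 mm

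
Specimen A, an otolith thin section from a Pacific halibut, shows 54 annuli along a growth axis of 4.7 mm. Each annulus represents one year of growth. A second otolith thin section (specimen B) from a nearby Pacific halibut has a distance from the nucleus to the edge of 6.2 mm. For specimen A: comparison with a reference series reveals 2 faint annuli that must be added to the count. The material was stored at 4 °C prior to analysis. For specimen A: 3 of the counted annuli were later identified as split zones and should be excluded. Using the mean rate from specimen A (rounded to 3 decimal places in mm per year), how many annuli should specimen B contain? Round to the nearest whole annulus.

Specimen A: correcting the raw count gives 54 − 3 + 2 = 53 true annuli.
A: Extension rate ≈ 4.7 / 53 = 0.089 mm per year.
B spans 6.2 / 0.089 = 69.66 years ≈ 70 annuli.

70 annuli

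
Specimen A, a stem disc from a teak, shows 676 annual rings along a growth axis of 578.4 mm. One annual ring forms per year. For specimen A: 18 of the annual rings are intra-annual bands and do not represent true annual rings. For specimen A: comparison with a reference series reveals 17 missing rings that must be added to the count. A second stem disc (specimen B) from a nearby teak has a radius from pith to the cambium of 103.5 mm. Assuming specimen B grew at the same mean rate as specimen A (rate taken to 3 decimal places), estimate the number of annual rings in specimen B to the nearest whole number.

121 annual rings

Specimen A: after corrections the count is 676 − 18 + 17 = 675 annual rings.
A: Mean rate = 578.4 mm / 675 years ≈ 0.857 mm per year.
B spans 103.5 / 0.857 = 120.77 years ≈ 121 annual rings.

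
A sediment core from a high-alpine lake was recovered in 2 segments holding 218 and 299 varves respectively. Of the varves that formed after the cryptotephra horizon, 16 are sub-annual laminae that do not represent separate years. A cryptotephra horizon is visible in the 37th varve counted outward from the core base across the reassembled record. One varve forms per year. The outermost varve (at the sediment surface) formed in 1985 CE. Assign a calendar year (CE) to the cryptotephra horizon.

1521 CE

Total varves = 218 + 299 = 517.
Between varve 37 and the sediment surface there are 517 − 37 = 480 varves.
Excluding 16 false varves: 480 − 16 = 464.
Counting back 464 years from 1985 CE places the cryptotephra horizon in 1985 − 464 = 1521 CE.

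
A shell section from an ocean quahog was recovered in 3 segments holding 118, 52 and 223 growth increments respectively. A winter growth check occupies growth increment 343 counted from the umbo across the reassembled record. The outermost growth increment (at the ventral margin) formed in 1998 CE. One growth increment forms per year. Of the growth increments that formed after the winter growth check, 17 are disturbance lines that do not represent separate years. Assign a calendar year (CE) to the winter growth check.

Total growth increments = 118 + 52 + 223 = 393.
Between growth increment 343 and the ventral margin there are 393 − 343 = 50 growth increments.
50 − 17 false = 33 true growth increments after the winter growth check.
The growth increment at the ventral margin is 1998 CE, so the winter growth check dates to 1998 − 33 = 1965 CE.

1965 CE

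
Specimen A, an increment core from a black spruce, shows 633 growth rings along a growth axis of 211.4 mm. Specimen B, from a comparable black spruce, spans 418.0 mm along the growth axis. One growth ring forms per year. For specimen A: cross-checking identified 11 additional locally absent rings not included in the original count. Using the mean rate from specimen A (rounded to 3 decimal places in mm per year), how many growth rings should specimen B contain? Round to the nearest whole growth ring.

1274 growth rings

Specimen A: adjusted count: 633 + 11 = 644 growth rings.
A: Extension rate ≈ 211.4 / 644 = 0.328 mm/yr.
B spans 418.0 / 0.328 = 1274.39 years ≈ 1274 growth rings.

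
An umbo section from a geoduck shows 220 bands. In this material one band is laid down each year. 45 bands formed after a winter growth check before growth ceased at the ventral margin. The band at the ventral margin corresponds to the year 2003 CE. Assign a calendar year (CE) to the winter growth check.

1958 CE

There are 45 bands younger than the winter growth check.
The band at the ventral margin is 2003 CE, so the winter growth check dates to 2003 − 45 = 1958 CE.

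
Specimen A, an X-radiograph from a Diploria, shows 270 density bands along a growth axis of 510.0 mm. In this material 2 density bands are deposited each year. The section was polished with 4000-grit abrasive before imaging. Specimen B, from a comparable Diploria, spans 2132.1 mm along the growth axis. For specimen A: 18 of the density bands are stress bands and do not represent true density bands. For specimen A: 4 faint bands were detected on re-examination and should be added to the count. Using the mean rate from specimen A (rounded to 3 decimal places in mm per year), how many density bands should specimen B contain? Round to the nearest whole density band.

Specimen A: adjusted count: 270 − 18 + 4 = 256 density bands.
Specimen A: 256 density bands at 2 per year is 256 / 2 = 128 years.
A: Mean rate = 510.0 mm / 128 years ≈ 3.984 mm/yr.
For B, 2132.1 / 3.984 = 535.17 years; at 2 density bands per year that is 535.17 × 2 ≈ 1070 density bands.

1070 density bands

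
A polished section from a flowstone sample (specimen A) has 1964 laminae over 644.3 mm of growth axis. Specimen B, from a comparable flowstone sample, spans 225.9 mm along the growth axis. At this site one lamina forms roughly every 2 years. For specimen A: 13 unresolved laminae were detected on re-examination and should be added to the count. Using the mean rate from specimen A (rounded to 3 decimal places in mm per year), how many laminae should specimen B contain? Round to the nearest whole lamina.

693 laminae

Specimen A: true lamina count = 1964 + 13 = 1977.
Specimen A: multiplying by 2 years per lamina: 1977 × 2 = 3954 years.
A: Mean rate = 644.3 mm / 3954 years ≈ 0.163 mm/yr.
B spans 225.9 / 0.163 = 1385.89 years; at 2 years per lamina that is 1385.89 / 2 ≈ 693 laminae.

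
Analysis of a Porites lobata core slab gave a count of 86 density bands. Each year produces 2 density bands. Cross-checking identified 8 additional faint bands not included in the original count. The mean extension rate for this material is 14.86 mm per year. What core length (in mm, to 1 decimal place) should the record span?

True density band count = 86 + 8 = 94.
Dividing by 2 density bands per year: 94 / 2 = 47 years.
47 years at 14.86 mm/year gives 14.86 × 47 = 698.4 mm.

698.4 mm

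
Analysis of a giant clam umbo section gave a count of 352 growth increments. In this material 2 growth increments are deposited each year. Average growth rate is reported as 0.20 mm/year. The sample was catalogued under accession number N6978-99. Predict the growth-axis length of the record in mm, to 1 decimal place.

35.2 mm

With 2 growth increments per year, 352 / 2 = 176 years.
Predicted length = 0.20 mm/year × 176 years = 35.2 mm.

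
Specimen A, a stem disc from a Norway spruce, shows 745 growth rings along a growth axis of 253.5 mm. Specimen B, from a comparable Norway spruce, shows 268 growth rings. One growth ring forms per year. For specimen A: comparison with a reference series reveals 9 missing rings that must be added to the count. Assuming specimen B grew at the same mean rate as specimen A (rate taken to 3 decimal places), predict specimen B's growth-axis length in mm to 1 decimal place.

Specimen A: correcting the raw count gives 745 + 9 = 754 true growth rings.
A: 253.5 mm over 754 years gives 253.5 / 754 ≈ 0.336 mm/yr.
B's length ≈ 0.336 × 268 = 90.0 mm.

90.0 mm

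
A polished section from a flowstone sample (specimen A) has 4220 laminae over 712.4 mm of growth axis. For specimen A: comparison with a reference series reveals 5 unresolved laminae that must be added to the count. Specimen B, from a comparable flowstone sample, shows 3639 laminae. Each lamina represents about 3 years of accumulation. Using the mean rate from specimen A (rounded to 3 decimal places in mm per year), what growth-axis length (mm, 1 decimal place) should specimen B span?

611.4 mm

Specimen A: correcting the raw count gives 4220 + 5 = 4225 true laminae.
Specimen A: 4225 laminae at 3 years each span 4225 × 3 = 12675 years.
A: Extension rate ≈ 712.4 / 12675 = 0.056 mm/year.
Specimen B: at 3 years per lamina, 3639 × 3 = 10917 years. B's length ≈ 0.056 × 10917 = 611.4 mm.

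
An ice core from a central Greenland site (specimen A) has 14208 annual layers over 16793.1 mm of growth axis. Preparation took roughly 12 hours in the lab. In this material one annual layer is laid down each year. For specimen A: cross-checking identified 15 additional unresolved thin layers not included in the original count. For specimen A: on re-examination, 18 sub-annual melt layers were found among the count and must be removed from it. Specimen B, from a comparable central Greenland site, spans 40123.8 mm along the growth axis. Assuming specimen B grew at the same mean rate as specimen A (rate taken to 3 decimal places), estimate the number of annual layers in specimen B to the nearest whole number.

33946 annual layers

Specimen A: correcting the raw count gives 14208 − 18 + 15 = 14205 true annual layers.
A: Mean rate = 16793.1 mm / 14205 years ≈ 1.182 mm/yr.
For B, 40123.8 / 1.182 = 33945.69 years ≈ 33946 annual layers.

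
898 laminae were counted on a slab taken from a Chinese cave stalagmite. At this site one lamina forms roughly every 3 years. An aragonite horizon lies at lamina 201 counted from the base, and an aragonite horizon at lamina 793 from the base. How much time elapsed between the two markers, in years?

1776 years

The two markers are separated by 793 − 201 = 592 laminae.
Multiplying by 3 years per lamina: 592 × 3 = 1776 years.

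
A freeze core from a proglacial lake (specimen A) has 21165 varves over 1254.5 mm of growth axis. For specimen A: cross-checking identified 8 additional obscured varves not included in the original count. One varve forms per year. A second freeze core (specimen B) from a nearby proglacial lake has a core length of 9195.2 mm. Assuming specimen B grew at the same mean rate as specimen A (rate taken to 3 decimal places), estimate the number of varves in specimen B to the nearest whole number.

Specimen A: after corrections the count is 21165 + 8 = 21173 varves.
A: 1254.5 mm over 21173 years gives 1254.5 / 21173 ≈ 0.059 mm per year.
B spans 9195.2 / 0.059 = 155850.85 years ≈ 155851 varves.

155851 varves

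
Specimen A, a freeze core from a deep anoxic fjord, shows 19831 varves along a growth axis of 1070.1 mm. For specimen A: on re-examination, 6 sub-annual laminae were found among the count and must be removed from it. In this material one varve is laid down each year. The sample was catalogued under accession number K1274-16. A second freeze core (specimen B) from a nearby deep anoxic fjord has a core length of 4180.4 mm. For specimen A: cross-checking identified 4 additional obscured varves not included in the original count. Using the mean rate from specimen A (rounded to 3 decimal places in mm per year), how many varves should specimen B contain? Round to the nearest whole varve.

Specimen A: correcting the raw count gives 19831 − 6 + 4 = 19829 true varves.
A: 1070.1 mm over 19829 years gives 1070.1 / 19829 ≈ 0.054 mm/year.
B spans 4180.4 / 0.054 = 77414.81 years ≈ 77415 varves.

77415 varves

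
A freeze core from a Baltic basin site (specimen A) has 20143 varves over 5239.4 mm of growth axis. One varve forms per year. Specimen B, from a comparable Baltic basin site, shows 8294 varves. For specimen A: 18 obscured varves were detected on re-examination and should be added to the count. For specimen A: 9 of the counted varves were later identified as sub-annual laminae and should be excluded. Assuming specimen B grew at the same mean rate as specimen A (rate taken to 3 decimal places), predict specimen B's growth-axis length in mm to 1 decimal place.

2156.4 mm

Specimen A: correcting the raw count gives 20143 − 9 + 18 = 20152 true varves.
A: Extension rate ≈ 5239.4 / 20152 = 0.260 mm/year.
For B, 0.260 mm/year × 8294 years = 2156.4 mm.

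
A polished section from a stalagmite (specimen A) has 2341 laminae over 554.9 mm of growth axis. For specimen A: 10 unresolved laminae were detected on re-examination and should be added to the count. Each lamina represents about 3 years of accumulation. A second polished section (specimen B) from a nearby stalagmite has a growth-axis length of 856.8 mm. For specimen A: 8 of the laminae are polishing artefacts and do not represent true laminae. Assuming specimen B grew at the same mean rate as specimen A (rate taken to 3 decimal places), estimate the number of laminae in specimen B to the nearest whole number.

Specimen A: correcting the raw count gives 2341 − 8 + 10 = 2343 true laminae.
Specimen A: at 3 years per lamina, 2343 × 3 = 7029 years.
A: Extension rate ≈ 554.9 / 7029 = 0.079 mm per year.
For B, 856.8 / 0.079 = 10845.57 years; at 3 years per lamina that is 10845.57 / 3 ≈ 3615 laminae.

3615 laminae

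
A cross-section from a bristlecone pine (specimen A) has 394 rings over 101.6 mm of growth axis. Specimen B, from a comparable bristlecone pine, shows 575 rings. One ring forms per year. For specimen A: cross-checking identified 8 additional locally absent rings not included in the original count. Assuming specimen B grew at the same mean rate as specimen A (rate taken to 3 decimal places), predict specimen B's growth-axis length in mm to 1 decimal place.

Specimen A: correcting the raw count gives 394 + 8 = 402 true rings.
A: Mean rate = 101.6 mm / 402 years ≈ 0.253 mm per year.
B's length ≈ 0.253 × 575 = 145.5 mm.

145.5 mm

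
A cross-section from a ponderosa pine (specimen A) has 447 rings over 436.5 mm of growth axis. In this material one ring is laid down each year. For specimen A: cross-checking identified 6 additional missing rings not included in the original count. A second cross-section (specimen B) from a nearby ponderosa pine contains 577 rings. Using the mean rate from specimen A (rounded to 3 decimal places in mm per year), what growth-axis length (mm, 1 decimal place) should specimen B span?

556.2 mm

Specimen A: after corrections the count is 447 + 6 = 453 rings.
A: 436.5 mm over 453 years gives 436.5 / 453 ≈ 0.964 mm/yr.
For B, 0.964 mm/year × 577 years = 556.2 mm.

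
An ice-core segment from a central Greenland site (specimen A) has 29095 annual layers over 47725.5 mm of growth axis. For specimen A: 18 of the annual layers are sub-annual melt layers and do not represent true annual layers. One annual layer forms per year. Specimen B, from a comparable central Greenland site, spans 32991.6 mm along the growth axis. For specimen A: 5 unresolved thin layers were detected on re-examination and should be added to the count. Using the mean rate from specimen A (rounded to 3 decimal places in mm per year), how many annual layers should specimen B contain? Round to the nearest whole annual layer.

Specimen A: adjusted count: 29095 − 18 + 5 = 29082 annual layers.
A: Mean rate = 47725.5 mm / 29082 years ≈ 1.641 mm/yr.
For B, 32991.6 / 1.641 = 20104.57 years ≈ 20105 annual layers.

20105 annual layers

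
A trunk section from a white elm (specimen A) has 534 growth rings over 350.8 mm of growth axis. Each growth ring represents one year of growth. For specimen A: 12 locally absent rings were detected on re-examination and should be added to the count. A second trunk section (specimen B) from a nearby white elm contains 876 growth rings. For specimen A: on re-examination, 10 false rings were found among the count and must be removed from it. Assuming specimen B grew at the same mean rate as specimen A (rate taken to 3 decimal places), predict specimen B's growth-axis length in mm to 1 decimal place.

572.9 mm

Specimen A: adjusted count: 534 − 10 + 12 = 536 growth rings.
A: Extension rate ≈ 350.8 / 536 = 0.654 mm/yr.
B's length ≈ 0.654 × 876 = 572.9 mm.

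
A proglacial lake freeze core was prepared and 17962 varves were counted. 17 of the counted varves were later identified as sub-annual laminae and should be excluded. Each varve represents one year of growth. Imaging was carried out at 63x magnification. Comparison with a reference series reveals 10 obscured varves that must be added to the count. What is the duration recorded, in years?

Adjusted count: 17962 − 17 + 10 = 17955 varves.
At one varve per year, that is 17955 years.

17955 years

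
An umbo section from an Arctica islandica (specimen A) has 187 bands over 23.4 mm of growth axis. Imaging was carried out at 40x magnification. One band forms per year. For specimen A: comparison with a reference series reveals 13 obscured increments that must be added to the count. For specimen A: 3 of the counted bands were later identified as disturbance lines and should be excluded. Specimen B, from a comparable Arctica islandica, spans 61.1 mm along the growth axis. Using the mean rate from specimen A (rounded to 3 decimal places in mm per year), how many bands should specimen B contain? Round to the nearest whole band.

Specimen A: adjusted count: 187 − 3 + 13 = 197 bands.
A: 23.4 mm over 197 years gives 23.4 / 197 ≈ 0.119 mm per year.
Specimen B: 61.1 mm / 0.119 mm per year = 513.45 years ≈ 513 bands.

513 bands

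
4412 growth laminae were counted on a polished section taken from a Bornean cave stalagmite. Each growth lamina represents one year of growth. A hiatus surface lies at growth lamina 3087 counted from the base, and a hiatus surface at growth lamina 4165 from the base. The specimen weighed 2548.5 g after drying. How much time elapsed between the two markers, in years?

1078 yr

4165 − 3087 = 1078 growth laminae lie between the two events.
That is 1078 years at one growth lamina per year.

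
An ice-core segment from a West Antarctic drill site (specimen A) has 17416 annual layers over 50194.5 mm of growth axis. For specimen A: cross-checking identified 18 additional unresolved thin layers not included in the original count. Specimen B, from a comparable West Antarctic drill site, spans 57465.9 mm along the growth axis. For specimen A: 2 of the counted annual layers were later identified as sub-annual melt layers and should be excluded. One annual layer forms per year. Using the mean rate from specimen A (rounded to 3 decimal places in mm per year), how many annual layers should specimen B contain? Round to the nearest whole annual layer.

19960 annual layers

Specimen A: correcting the raw count gives 17416 − 2 + 18 = 17432 true annual layers.
A: Mean rate = 50194.5 mm / 17432 years ≈ 2.879 mm/year.
Specimen B: 57465.9 mm / 2.879 mm per year = 19960.37 years ≈ 19960 annual layers.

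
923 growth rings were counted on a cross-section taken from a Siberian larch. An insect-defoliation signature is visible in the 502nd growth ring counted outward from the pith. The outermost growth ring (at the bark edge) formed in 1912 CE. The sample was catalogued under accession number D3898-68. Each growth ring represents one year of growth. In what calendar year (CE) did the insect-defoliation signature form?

923 − 502 = 421 growth rings lie beyond the insect-defoliation signature toward the bark edge.
The growth ring at the bark edge is 1912 CE, so the insect-defoliation signature dates to 1912 − 421 = 1491 CE.

1491 CE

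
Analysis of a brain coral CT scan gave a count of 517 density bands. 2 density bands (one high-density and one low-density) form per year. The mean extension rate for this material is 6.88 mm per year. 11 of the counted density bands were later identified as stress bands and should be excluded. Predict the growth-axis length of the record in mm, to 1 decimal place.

1740.6 mm

True density band count = 517 − 11 = 506.
Dividing by 2 density bands per year: 506 / 2 = 253 years.
Predicted length = 6.88 mm/year × 253 years = 1740.6 mm.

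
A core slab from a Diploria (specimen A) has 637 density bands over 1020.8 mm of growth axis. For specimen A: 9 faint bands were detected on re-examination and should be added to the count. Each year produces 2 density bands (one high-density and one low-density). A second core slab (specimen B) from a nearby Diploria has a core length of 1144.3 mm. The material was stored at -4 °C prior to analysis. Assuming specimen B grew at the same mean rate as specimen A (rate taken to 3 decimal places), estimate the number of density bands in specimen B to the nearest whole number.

Specimen A: true density band count = 637 + 9 = 646.
Specimen A: with 2 density bands per year, 646 / 2 = 323 years.
A: Extension rate ≈ 1020.8 / 323 = 3.160 mm/year.
B spans 1144.3 / 3.160 = 362.12 years; at 2 density bands per year that is 362.12 × 2 ≈ 724 density bands.

724 density bands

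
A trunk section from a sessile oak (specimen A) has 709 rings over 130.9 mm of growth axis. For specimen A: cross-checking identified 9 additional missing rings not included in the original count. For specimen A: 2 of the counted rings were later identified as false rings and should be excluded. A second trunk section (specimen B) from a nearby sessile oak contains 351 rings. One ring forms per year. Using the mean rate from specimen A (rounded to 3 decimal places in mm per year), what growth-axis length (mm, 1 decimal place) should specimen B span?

Specimen A: correcting the raw count gives 709 − 2 + 9 = 716 true rings.
A: Mean rate = 130.9 mm / 716 years ≈ 0.183 mm/year.
Length of B = 0.183 × 351 = 64.2 mm.

64.2 mm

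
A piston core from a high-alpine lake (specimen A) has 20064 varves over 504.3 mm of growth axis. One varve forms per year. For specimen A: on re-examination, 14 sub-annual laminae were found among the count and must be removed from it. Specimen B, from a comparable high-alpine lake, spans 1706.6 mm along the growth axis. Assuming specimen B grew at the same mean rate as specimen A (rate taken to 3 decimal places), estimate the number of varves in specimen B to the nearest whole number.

68264 varves

Specimen A: correcting the raw count gives 20064 − 14 = 20050 true varves.
A: 504.3 mm over 20050 years gives 504.3 / 20050 ≈ 0.025 mm/yr.
B spans 1706.6 / 0.025 = 68264.00 years ≈ 68264 varves.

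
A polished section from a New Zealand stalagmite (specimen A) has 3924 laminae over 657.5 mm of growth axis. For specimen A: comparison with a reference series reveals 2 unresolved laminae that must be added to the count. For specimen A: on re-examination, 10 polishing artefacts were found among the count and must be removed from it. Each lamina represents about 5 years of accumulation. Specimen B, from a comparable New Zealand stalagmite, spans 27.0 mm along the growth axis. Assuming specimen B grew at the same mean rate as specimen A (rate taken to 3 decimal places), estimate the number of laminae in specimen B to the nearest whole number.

Specimen A: correcting the raw count gives 3924 − 10 + 2 = 3916 true laminae.
Specimen A: multiplying by 5 years per lamina: 3916 × 5 = 19580 years.
A: Mean rate = 657.5 mm / 19580 years ≈ 0.034 mm/year.
Specimen B: 27.0 mm / 0.034 mm per year = 794.12 years; at 5 years per lamina that is 794.12 / 5 ≈ 159 laminae.

159 laminae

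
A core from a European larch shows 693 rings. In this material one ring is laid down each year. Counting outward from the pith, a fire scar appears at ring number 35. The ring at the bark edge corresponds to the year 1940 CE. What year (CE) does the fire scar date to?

1282 CE

693 − 35 = 658 rings lie beyond the fire scar toward the bark edge.
The ring at the bark edge is 1940 CE, so the fire scar dates to 1940 − 658 = 1282 CE.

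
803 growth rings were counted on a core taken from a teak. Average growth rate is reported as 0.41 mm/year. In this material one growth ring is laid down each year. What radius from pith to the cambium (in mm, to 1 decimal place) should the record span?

803 years of growth are recorded.
803 years at 0.41 mm/year gives 0.41 × 803 = 329.2 mm.

329.2 mm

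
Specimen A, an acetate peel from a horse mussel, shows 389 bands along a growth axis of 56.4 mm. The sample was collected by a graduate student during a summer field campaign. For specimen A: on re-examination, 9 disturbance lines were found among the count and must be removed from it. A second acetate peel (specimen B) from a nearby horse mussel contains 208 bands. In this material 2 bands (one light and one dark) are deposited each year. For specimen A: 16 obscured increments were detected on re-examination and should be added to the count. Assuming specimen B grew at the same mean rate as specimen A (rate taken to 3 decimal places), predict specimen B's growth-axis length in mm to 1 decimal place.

29.6 mm

Specimen A: adjusted count: 389 − 9 + 16 = 396 bands.
Specimen A: 396 bands at 2 per year is 396 / 2 = 198 years.
A: 56.4 mm over 198 years gives 56.4 / 198 ≈ 0.285 mm/yr.
Specimen B: 208 bands at 2 per year is 208 / 2 = 104 years. B's length ≈ 0.285 × 104 = 29.6 mm.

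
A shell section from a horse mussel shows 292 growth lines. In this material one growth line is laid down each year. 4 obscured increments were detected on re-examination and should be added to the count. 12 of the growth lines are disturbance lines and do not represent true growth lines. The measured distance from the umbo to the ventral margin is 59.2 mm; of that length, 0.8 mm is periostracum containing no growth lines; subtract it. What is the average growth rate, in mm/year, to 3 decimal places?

True growth line count = 292 − 12 + 4 = 284.
Removing the 0.8 mm offcut leaves 59.2 − 0.8 = 58.4 mm.
Mean rate = 58.4 mm / 284 years ≈ 0.206 mm/year.

0.206 mm/year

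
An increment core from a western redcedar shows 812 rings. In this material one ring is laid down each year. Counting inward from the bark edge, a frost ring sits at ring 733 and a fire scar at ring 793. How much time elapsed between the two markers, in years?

60 years

Separation: 793 − 733 = 60 rings.
At one ring per year, 60 years elapsed between them.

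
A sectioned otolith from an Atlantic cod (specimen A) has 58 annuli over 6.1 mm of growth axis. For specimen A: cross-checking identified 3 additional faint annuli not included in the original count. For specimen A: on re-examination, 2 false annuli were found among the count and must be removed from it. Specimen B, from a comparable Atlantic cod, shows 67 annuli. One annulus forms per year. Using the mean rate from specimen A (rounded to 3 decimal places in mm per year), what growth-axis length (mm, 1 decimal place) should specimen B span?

6.9 mm

Specimen A: after corrections the count is 58 − 2 + 3 = 59 annuli.
A: Extension rate ≈ 6.1 / 59 = 0.103 mm/yr.
For B, 0.103 mm/year × 67 years = 6.9 mm.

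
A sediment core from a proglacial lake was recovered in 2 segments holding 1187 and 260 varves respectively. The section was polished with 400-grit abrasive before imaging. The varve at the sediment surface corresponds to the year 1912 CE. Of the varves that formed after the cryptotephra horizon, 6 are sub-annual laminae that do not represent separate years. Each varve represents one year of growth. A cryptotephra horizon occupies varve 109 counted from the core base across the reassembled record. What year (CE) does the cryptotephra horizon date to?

580 CE

Total varves = 1187 + 260 = 1447.
Between varve 109 and the sediment surface there are 1447 − 109 = 1338 varves.
Removing the 6 false varves leaves 1338 − 6 = 1332 true varves beyond the cryptotephra horizon.
The varve at the sediment surface is 1912 CE, so the cryptotephra horizon dates to 1912 − 1332 = 580 CE.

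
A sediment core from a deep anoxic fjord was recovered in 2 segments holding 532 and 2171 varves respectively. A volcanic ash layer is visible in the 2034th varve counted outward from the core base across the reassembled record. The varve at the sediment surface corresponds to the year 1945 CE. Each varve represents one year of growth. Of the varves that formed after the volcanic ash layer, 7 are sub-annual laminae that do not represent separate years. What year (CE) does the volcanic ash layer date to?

Total varves = 532 + 2171 = 2703.
The volcanic ash layer sits at varve 2034 from the core base, so 2703 − 2034 = 669 varves formed after it.
Removing the 7 false varves leaves 669 − 7 = 662 true varves beyond the volcanic ash layer.
Counting back 662 years from 1945 CE places the volcanic ash layer in 1945 − 662 = 1283 CE.

1283 CE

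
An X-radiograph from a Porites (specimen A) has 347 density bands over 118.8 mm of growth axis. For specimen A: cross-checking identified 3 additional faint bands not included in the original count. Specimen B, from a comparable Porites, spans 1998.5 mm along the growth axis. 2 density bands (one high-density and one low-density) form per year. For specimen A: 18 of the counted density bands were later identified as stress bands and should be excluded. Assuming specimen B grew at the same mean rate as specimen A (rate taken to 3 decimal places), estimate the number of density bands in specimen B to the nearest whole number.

Specimen A: after corrections the count is 347 − 18 + 3 = 332 density bands.
Specimen A: dividing by 2 density bands per year: 332 / 2 = 166 years.
A: Extension rate ≈ 118.8 / 166 = 0.716 mm/year.
Specimen B: 1998.5 mm / 0.716 mm per year = 2791.20 years; at 2 density bands per year that is 2791.20 × 2 ≈ 5582 density bands.

5582 density bands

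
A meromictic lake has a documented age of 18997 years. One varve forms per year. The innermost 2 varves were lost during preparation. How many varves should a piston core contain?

18995 varves

Expected varves over 18997 years: 18997.
Less the 2 uncaptured varves: 18997 − 2 = 18995.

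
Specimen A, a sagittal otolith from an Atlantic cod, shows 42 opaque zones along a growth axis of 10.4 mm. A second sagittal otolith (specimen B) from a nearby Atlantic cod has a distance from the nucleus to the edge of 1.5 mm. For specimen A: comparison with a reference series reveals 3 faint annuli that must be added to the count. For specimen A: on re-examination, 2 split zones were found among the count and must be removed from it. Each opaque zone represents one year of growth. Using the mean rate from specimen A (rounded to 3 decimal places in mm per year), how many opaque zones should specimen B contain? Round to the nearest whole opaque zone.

Specimen A: correcting the raw count gives 42 − 2 + 3 = 43 true opaque zones.
A: Mean rate = 10.4 mm / 43 years ≈ 0.242 mm/yr.
B spans 1.5 / 0.242 = 6.20 years ≈ 6 opaque zones.

6 opaque zones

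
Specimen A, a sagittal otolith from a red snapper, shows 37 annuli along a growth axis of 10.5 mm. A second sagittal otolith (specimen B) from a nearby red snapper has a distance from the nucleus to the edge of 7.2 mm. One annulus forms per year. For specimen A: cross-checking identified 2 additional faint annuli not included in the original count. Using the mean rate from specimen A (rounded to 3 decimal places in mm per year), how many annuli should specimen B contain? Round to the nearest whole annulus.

27 annuli

Specimen A: after corrections the count is 37 + 2 = 39 annuli.
A: Extension rate ≈ 10.5 / 39 = 0.269 mm/year.
For B, 7.2 / 0.269 = 26.77 years ≈ 27 annuli.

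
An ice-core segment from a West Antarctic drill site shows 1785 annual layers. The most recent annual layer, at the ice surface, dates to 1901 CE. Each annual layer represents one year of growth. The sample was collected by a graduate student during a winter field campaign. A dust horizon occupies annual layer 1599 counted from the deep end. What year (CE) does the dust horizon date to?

1715 CE

1785 − 1599 = 186 annual layers lie beyond the dust horizon toward the ice surface.
The annual layer at the ice surface is 1901 CE, so the dust horizon dates to 1901 − 186 = 1715 CE.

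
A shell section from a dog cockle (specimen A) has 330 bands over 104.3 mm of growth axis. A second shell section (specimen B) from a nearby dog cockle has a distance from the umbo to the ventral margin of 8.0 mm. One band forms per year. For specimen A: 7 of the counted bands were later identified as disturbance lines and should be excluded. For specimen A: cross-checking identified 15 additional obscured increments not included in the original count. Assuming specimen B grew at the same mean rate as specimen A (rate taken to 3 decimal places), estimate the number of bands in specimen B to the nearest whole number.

26 bands

Specimen A: true band count = 330 − 7 + 15 = 338.
A: Extension rate ≈ 104.3 / 338 = 0.309 mm/yr.
For B, 8.0 / 0.309 = 25.89 years ≈ 26 bands.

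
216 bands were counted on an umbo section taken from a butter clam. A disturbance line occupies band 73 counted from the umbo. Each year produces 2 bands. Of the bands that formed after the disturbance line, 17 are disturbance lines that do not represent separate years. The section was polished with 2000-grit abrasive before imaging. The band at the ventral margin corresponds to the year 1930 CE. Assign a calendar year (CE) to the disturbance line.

Between band 73 and the ventral margin there are 216 − 73 = 143 bands.
Excluding 17 false bands: 143 − 17 = 126.
Dividing by 2 bands per year: 126 / 2 = 63 years.
Counting back 63 years from 1930 CE places the disturbance line in 1930 − 63 = 1867 CE.

1867 CE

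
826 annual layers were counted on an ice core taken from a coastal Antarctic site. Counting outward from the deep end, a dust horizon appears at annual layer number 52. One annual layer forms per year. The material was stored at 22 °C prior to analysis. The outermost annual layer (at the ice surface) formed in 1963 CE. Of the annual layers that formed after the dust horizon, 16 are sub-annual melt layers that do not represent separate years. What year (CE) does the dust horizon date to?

The dust horizon sits at annual layer 52 from the deep end, so 826 − 52 = 774 annual layers formed after it.
Removing the 16 false annual layers leaves 774 − 16 = 758 true annual layers beyond the dust horizon.
The annual layer at the ice surface is 1963 CE, so the dust horizon dates to 1963 − 758 = 1205 CE.

1205 CE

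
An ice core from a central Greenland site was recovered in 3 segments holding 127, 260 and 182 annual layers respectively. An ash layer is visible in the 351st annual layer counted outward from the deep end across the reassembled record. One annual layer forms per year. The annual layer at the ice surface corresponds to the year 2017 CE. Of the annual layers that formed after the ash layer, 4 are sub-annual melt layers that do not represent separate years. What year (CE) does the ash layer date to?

Total annual layers = 127 + 260 + 182 = 569.
569 − 351 = 218 annual layers lie beyond the ash layer toward the ice surface.
Removing the 4 false annual layers leaves 218 − 4 = 214 true annual layers beyond the ash layer.
The annual layer at the ice surface is 2017 CE, so the ash layer dates to 2017 − 214 = 1803 CE.

1803 CE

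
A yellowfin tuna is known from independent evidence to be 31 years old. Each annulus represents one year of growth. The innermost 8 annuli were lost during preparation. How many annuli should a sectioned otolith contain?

23 annuli

One annulus per year gives 31 annuli over 31 years.
Subtracting the 8 annuli not captured gives 31 − 8 = 23 annuli in the record.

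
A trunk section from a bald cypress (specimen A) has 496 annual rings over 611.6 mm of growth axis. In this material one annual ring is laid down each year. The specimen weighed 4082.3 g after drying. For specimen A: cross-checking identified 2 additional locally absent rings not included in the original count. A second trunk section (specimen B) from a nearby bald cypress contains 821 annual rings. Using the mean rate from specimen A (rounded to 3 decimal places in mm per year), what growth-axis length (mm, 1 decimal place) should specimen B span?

1008.2 mm

Specimen A: after corrections the count is 496 + 2 = 498 annual rings.
A: 611.6 mm over 498 years gives 611.6 / 498 ≈ 1.228 mm/year.
For B, 1.228 mm/year × 821 years = 1008.2 mm.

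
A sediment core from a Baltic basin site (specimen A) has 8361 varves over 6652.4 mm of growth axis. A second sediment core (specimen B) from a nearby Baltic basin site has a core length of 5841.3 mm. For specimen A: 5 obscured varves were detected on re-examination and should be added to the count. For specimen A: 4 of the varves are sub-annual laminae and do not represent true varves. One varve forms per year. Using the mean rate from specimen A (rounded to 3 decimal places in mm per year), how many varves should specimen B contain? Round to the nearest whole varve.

Specimen A: true varve count = 8361 − 4 + 5 = 8362.
A: Extension rate ≈ 6652.4 / 8362 = 0.796 mm/yr.
Specimen B: 5841.3 mm / 0.796 mm per year = 7338.32 years ≈ 7338 varves.

7338 varves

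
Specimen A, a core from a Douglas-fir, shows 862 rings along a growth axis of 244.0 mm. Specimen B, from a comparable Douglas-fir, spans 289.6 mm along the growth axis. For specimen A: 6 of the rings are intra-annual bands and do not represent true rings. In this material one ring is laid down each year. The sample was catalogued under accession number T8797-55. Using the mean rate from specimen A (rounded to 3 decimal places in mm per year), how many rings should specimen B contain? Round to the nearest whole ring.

Specimen A: true ring count = 862 − 6 = 856.
A: Extension rate ≈ 244.0 / 856 = 0.285 mm per year.
For B, 289.6 / 0.285 = 1016.14 years ≈ 1016 rings.

1016 rings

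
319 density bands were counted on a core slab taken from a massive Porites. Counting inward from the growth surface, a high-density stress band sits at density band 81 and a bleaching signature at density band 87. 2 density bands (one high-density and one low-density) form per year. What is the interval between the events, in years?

87 − 81 = 6 density bands lie between the two events.
6 density bands at 2 per year is 6 / 2 = 3 years.

3 yr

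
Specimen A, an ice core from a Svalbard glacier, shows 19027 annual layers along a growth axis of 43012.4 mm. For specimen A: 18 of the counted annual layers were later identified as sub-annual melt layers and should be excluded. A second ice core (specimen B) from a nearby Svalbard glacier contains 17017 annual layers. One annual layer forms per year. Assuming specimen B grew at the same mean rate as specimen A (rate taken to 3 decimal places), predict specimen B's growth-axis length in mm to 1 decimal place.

Specimen A: adjusted count: 19027 − 18 = 19009 annual layers.
A: Mean rate = 43012.4 mm / 19009 years ≈ 2.263 mm/year.
For B, 2.263 mm/year × 17017 years = 38509.5 mm.

38509.5 mm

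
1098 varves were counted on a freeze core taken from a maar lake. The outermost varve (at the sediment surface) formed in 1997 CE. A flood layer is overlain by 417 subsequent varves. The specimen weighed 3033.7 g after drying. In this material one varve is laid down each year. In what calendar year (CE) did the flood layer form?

There are 417 varves younger than the flood layer.
1997 − 417 = 1580 CE.

1580 CE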